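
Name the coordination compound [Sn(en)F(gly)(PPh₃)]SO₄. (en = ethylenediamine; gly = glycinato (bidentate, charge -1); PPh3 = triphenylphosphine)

The 1 sulfate counter-ion carries a total charge of -2, so each complex ion is 2+.
Ligand charges: 1×fluoro (-1 each), 1×ethylenediamine (neutral), 1×glycinato (-1 each), 1×triphenylphosphine (neutral); total -2. So Sn + (-2) = 2+, giving Sn = +4.
Ligands are named alphabetically: ethylenediamine before fluoro before glycinato before triphenylphosphine.

(ethylenediamine)fluoro(glycinato)(triphenylphosphine)tin(IV) sulfate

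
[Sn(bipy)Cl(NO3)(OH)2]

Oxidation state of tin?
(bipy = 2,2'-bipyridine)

No counter-ion: the bracketed complex is neutral.
Ligand charges: 1×NO3 = -1; 1×Cl = -1; 1×bipy neutral; 2×OH = -2; sum -4.
Sn + (-4) = 0 ⇒ Sn is +4.

+4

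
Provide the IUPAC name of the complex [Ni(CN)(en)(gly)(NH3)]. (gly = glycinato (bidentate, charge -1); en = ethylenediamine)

amminecyano(ethylenediamine)(glycinato)nickel(II)

There is no counter-ion, so the complex is neutral overall.
Ligand charges: 1×glycinato (-1 each), 1×cyano (-1 each), 1×ethylenediamine (neutral), 1×ammine (neutral); total -2. So Ni + (-2) = 0, giving Ni = +2.
Ligands are named alphabetically: ammine before cyano before ethylenediamine before glycinato.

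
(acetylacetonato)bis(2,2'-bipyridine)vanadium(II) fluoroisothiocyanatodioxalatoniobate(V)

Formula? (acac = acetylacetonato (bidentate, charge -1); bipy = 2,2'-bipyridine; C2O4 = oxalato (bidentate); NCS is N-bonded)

Cation [V…]: ligand charges -1, V(II) ⇒ ion charge 1+.
Anion [Nb…]: ligand charges -6, Nb(V) ⇒ ion charge 1−.

[V(acac)(bipy)2][Nb(C2O4)2F(NCS)]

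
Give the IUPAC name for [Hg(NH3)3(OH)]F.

triamminehydroxomercury(II) fluoride

The 1 fluoride counter-ion carries a total charge of -1, so each complex ion is 1+.
Ligand charges: 3×ammine (neutral), 1×hydroxo (-1 each); total -1. So Hg + (-1) = 1+, giving Hg = +2.
Ligands are named alphabetically: ammine before hydroxo.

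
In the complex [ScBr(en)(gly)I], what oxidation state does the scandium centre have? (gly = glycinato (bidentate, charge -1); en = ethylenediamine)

+3

No counter-ion: the bracketed complex is neutral.
Ligand charges: 1×gly = -1; 1×I = -1; 1×Br = -1; 1×en neutral; sum -3.
Sc + (-3) = 0 ⇒ Sc is +3.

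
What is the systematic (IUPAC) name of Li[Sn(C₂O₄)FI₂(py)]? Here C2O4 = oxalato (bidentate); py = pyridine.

lithium fluorodiiodooxalato(pyridine)stannate(IV)

The 1 lithium counter-ion carries a total charge of +1, so each complex ion is 1−.
Ligand charges: 1×oxalato (-2 each), 1×pyridine (neutral), 1×fluoro (-1 each), 2×iodo (-1 each); total -5. So Sn + (-5) = 1−, giving Sn = +4.
The complex ion is anionic, so tin takes the -ate form stannate(IV).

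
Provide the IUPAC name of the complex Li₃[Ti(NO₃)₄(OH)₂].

lithium dihydroxotetranitratotitanate(III)

The 3 lithium counter-ions carry a total charge of +3, so each complex ion is 3−.
Ligand charges: 4×nitrato (-1 each), 2×hydroxo (-1 each); total -6. So Ti + (-6) = 3−, giving Ti = +3.
Ligands are named alphabetically: hydroxo before nitrato.
The complex ion is anionic, so titanium takes the -ate form titanate(III).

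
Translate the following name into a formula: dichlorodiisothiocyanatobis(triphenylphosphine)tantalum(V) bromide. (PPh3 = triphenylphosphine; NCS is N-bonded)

Ligands: 2 chloro (Cl, -1), 2 triphenylphosphine (PPh3, neutral), 2 isothiocyanato (NCS, -1). Ligand charge sum = -4.
With Ta in oxidation state +5, the complex ion is [Ta...]^1+.
Charge balance with bromide (-1) requires 1 complex ion per 1 bromide.

[TaCl2(NCS)2(PPh3)2]Br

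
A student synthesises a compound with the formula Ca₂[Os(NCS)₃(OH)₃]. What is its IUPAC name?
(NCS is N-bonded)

The 2 calcium counter-ions carry a total charge of +4, so each complex ion is 4−.
Ligand charges: 3×isothiocyanato (-1 each), 3×hydroxo (-1 each); total -6. So Os + (-6) = 4−, giving Os = +2.
Ligands are named alphabetically: hydroxo before isothiocyanato.
The complex ion is anionic, so osmium takes the -ate form osmate(II).

calcium trihydroxotriisothiocyanatoosmate(II)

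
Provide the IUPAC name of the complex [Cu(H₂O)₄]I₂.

The 2 iodide counter-ions carry a total charge of -2, so each complex ion is 2+.
Ligand charges: 4×aqua (neutral); total 0. So Cu + (0) = 2+, giving Cu = +2.

tetraaquacopper(II) iodide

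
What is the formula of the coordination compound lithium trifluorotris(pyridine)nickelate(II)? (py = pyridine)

Li[NiF3(py)3]

Ligands: 3 fluoro (F, -1), 3 pyridine (py, neutral). Ligand charge sum = -3.
With Ni in oxidation state +2, the complex ion is [Ni...]^1−.
Charge balance with lithium (+1) requires 1 complex ion per 1 lithium.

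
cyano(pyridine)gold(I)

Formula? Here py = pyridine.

Ligands: 1 pyridine (py, neutral), 1 cyano (CN, -1). Ligand charge sum = -1.
With Au in oxidation state +1, the complex ion is [Au...].

[Au(CN)(py)]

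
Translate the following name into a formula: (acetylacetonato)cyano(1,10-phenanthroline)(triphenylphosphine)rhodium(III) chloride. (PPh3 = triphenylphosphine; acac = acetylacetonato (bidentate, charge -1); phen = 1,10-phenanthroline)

[Rh(acac)(CN)(phen)(PPh3)]Cl

Ligands: 1 triphenylphosphine (PPh3, neutral), 1 acetylacetonato (acac, -1), 1 cyano (CN, -1), 1 1,10-phenanthroline (phen, neutral). Ligand charge sum = -2.
Charge balance with chloride (-1) requires 1 complex ion per 1 chloride.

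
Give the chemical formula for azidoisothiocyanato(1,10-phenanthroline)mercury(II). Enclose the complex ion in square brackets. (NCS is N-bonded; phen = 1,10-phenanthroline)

[Hg(N3)(NCS)(phen)]

Ligands: 1 isothiocyanato (NCS, -1), 1 1,10-phenanthroline (phen, neutral), 1 azido (N3, -1). Ligand charge sum = -2.
With Hg in oxidation state +2, the complex ion is [Hg...].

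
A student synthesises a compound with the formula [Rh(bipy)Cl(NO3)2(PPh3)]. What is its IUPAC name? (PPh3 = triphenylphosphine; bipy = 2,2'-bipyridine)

(2,2'-bipyridine)chlorodinitrato(triphenylphosphine)rhodium(III)

There is no counter-ion, so the complex is neutral overall.
Ligand charges: 1×triphenylphosphine (neutral), 2×nitrato (-1 each), 1×2,2'-bipyridine (neutral), 1×chloro (-1 each); total -3. So Rh + (-3) = 0, giving Rh = +3.
Ligands are named alphabetically: bipyridine before chloro before nitrato before triphenylphosphine.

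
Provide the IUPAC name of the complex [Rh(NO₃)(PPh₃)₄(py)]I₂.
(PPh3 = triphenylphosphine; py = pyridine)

The 2 iodide counter-ions carry a total charge of -2, so each complex ion is 2+.
Ligand charges: 4×triphenylphosphine (neutral), 1×nitrato (-1 each), 1×pyridine (neutral); total -1. So Rh + (-1) = 2+, giving Rh = +3.
Ligands are named alphabetically: nitrato before pyridine before triphenylphosphine.

nitrato(pyridine)tetrakis(triphenylphosphine)rhodium(III) iodide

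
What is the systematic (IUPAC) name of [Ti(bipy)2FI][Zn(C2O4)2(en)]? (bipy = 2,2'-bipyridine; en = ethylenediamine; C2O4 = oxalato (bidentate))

bis(2,2'-bipyridine)fluoroiodotitanium(IV) (ethylenediamine)dioxalatozincate(II)

Both ions are complex: the cation is named first with the plain metal name, the anion second with the -ate form; each ion's ligands are alphabetised independently.
Zinc is always +2 in its complexes; the anion's ligand charges sum to -4, so the complex anion is 2−.
A 1:1 salt means the cation carries the equal and opposite charge, 2+.
Cation: ligand charges sum to -2; for the ion to be 2+, Ti = +4.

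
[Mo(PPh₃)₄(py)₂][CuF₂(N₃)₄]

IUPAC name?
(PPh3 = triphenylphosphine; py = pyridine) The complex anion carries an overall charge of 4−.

The complex anion is given as 4−; its ligand charges sum to -6, so Cu = +2.
A 1:1 salt means the cation carries the equal and opposite charge, 4+.
Cation: ligand charges sum to 0; for the ion to be 4+, Mo = +4.

bis(pyridine)tetrakis(triphenylphosphine)molybdenum(IV) tetraazidodifluorocuprate(II)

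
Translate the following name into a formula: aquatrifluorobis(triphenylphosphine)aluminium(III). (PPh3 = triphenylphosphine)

[AlF3(H2O)(PPh3)2]

Ligands: 1 aqua (H2O, neutral), 2 triphenylphosphine (PPh3, neutral), 3 fluoro (F, -1). Ligand charge sum = -3.
With Al in oxidation state +3, the complex ion is [Al...].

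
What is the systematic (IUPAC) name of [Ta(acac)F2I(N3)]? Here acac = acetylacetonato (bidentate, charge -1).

There is no counter-ion, so the complex is neutral overall.
Ligand charges: 1×azido (-1 each), 1×acetylacetonato (-1 each), 1×iodo (-1 each), 2×fluoro (-1 each); total -5. So Ta + (-5) = 0, giving Ta = +5.
Ligands are named alphabetically: acetylacetonato before azido before fluoro before iodo.

(acetylacetonato)azidodifluoroiodotantalum(V)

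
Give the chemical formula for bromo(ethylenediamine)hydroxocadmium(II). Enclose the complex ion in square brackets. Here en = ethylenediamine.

Ligands: 1 hydroxo (OH, -1), 1 ethylenediamine (en, neutral), 1 bromo (Br, -1). Ligand charge sum = -2.
With Cd in oxidation state +2, the complex ion is [Cd...].

[CdBr(en)(OH)]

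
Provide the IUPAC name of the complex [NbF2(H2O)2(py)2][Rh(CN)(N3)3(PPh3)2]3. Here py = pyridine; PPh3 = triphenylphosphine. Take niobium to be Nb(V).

Both ions are complex: the cation is named first with the plain metal name, the anion second with the -ate form; each ion's ligands are alphabetised independently.
Nb is given as +5; the cation's ligand charges sum to -2, so the complex cation is 3+.
With 3 anions per cation, each anion must be 3/3 = 1−.
Anion: ligand charges sum to -4; for the ion to be 1−, Rh = +3.

diaquadifluorobis(pyridine)niobium(V) triazidocyanobis(triphenylphosphine)rhodate(III)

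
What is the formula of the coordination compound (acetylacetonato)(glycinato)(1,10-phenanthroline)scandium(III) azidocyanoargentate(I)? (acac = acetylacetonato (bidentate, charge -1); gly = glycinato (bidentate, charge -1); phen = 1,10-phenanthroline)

[Sc(acac)(gly)(phen)][Ag(CN)(N3)]

Cation [Sc…]: ligand charges -2, Sc(III) ⇒ ion charge 1+.
Anion [Ag…]: ligand charges -2, Ag(I) ⇒ ion charge 1−.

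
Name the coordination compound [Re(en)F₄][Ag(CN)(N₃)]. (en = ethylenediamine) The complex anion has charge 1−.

(ethylenediamine)tetrafluororhenium(V) azidocyanoargentate(I)

The complex anion is given as 1−; its ligand charges sum to -2, so Ag = +1.
A 1:1 salt means the cation carries the equal and opposite charge, 1+.
Cation: ligand charges sum to -4; for the ion to be 1+, Re = +5.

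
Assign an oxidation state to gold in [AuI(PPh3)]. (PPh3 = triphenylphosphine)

+1

No counter-ion: the bracketed complex is neutral.
Ligand charges: 1×I = -1; 1×PPh3 neutral; sum -1.
Au + (-1) = 0 ⇒ Au is +1.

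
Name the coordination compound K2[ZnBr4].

potassium tetrabromozincate(II)

The 2 potassium counter-ions carry a total charge of +2, so each complex ion is 2−.
Ligand charges: 4×bromo (-1 each); total -4. So Zn + (-4) = 2−, giving Zn = +2.
The complex ion is anionic, so zinc takes the -ate form zincate(II).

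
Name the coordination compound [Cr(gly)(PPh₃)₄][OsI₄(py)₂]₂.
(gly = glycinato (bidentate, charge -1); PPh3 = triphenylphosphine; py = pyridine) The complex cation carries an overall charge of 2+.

Both ions are complex: the cation is named first with the plain metal name, the anion second with the -ate form; each ion's ligands are alphabetised independently.
The complex cation is given as 2+; its ligand charges sum to -1, so Cr = +3.
With 2 anions per cation, each anion must be 2/2 = 1−.
Anion: ligand charges sum to -4; for the ion to be 1−, Os = +3.

(glycinato)tetrakis(triphenylphosphine)chromium(III) tetraiodobis(pyridine)osmate(III)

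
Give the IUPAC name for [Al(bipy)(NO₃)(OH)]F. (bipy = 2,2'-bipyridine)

(2,2'-bipyridine)hydroxonitratoaluminium(III) fluoride

The 1 fluoride counter-ion carries a total charge of -1, so each complex ion is 1+.
Ligand charges: 1×2,2'-bipyridine (neutral), 1×hydroxo (-1 each), 1×nitrato (-1 each); total -2. So Al + (-2) = 1+, giving Al = +3.
Ligands are named alphabetically: bipyridine before hydroxo before nitrato.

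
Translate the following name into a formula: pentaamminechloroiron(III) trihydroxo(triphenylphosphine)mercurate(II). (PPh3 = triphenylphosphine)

Cation [Fe…]: ligand charges -1, Fe(III) ⇒ ion charge 2+.
Anion [Hg…]: ligand charges -3, Hg(II) ⇒ ion charge 1−.

[FeCl(NH3)5][Hg(OH)3(PPh3)]2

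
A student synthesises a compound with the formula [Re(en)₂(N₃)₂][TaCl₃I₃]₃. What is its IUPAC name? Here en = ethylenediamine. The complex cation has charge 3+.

diazidobis(ethylenediamine)rhenium(V) trichlorotriiodotantalate(V)

The complex cation is given as 3+; its ligand charges sum to -2, so Re = +5.
With 3 anions per cation, each anion must be 3/3 = 1−.
Anion: ligand charges sum to -6; for the ion to be 1−, Ta = +5.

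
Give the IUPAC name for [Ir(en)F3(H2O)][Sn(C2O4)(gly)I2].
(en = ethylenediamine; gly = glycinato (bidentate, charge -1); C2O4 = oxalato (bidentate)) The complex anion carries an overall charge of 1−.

The complex anion is given as 1−; its ligand charges sum to -5, so Sn = +4.
A 1:1 salt means the cation carries the equal and opposite charge, 1+.
Cation: ligand charges sum to -3; for the ion to be 1+, Ir = +4.

aqua(ethylenediamine)trifluoroiridium(IV) (glycinato)diiodooxalatostannate(IV)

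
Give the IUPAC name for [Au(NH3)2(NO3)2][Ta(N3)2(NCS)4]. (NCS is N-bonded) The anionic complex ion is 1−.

Both ions are complex: the cation is named first with the plain metal name, the anion second with the -ate form; each ion's ligands are alphabetised independently.
The complex anion is given as 1−; its ligand charges sum to -6, so Ta = +5.
A 1:1 salt means the cation carries the equal and opposite charge, 1+.
Cation: ligand charges sum to -2; for the ion to be 1+, Au = +3.

diamminedinitratogold(III) diazidotetraisothiocyanatotantalate(V)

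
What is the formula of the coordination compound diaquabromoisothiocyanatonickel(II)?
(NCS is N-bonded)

Ligands: 2 aqua (H2O, neutral), 1 isothiocyanato (NCS, -1), 1 bromo (Br, -1). Ligand charge sum = -2.
With Ni in oxidation state +2, the complex ion is [Ni...].

[NiBr(H2O)2(NCS)]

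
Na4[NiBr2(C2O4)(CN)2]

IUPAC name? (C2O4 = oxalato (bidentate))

The 4 sodium counter-ions carry a total charge of +4, so each complex ion is 4−.
Ligand charges: 2×bromo (-1 each), 1×oxalato (-2 each), 2×cyano (-1 each); total -6. So Ni + (-6) = 4−, giving Ni = +2.
The complex ion is anionic, so nickel takes the -ate form nickelate(II).

sodium dibromodicyanooxalatonickelate(II)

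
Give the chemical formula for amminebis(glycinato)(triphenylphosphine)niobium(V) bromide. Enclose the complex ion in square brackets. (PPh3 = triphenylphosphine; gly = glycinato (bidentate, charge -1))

Ligands: 1 ammine (NH3, neutral), 1 triphenylphosphine (PPh3, neutral), 2 glycinato (gly, -1). Ligand charge sum = -2.
Charge balance with bromide (-1) requires 1 complex ion per 3 bromide.

[Nb(gly)2(NH3)(PPh3)]Br3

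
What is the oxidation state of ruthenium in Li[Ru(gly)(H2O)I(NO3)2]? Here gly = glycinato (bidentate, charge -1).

1 lithium outside the brackets (+1 each) → the complex ion is 1−.
Ligand charges: 1×I = -1; 2×NO3 = -2; 1×gly = -1; 1×H2O neutral; sum -4.
Ru + (-4) = 1− ⇒ Ru is +3.

+3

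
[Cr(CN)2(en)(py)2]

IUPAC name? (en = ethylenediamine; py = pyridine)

dicyano(ethylenediamine)bis(pyridine)chromium(II)

There is no counter-ion, so the complex is neutral overall.
Ligand charges: 1×ethylenediamine (neutral), 2×pyridine (neutral), 2×cyano (-1 each); total -2. So Cr + (-2) = 0, giving Cr = +2.
Ligands are named alphabetically: cyano before ethylenediamine before pyridine.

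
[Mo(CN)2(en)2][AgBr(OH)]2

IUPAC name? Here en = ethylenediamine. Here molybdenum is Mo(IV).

Mo is given as +4; the cation's ligand charges sum to -2, so the complex cation is 2+.
With 2 anions per cation, each anion must be 2/2 = 1−.
Anion: ligand charges sum to -2; for the ion to be 1−, Ag = +1.

dicyanobis(ethylenediamine)molybdenum(IV) bromohydroxoargentate(I)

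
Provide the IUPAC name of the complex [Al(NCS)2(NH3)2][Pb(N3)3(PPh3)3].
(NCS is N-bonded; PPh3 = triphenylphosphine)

Both ions are complex: the cation is named first with the plain metal name, the anion second with the -ate form; each ion's ligands are alphabetised independently.
Aluminium is always +3 in its complexes; the cation's ligand charges sum to -2, so the complex cation is 1+.
A 1:1 salt means the anion carries the equal and opposite charge, 1−.
Anion: ligand charges sum to -3; for the ion to be 1−, Pb = +2.

diamminediisothiocyanatoaluminium(III) triazidotris(triphenylphosphine)plumbate(II)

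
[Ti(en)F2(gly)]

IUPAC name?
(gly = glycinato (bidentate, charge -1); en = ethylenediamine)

(ethylenediamine)difluoro(glycinato)titanium(III)

There is no counter-ion, so the complex is neutral overall.
Ligand charges: 2×fluoro (-1 each), 1×glycinato (-1 each), 1×ethylenediamine (neutral); total -3. So Ti + (-3) = 0, giving Ti = +3.
Ligands are named alphabetically: ethylenediamine before fluoro before glycinato.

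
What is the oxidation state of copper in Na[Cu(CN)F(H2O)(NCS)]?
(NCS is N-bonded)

1 sodium outside the brackets (+1 each) → the complex ion is 1−.
Ligand charges: 1×NCS = -1; 1×H2O neutral; 1×CN = -1; 1×F = -1; sum -3.
Cu + (-3) = 1− ⇒ Cu is +2.

+2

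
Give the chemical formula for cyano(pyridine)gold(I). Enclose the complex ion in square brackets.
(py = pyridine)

[Au(CN)(py)]

Ligands: 1 pyridine (py, neutral), 1 cyano (CN, -1). Ligand charge sum = -1.
With Au in oxidation state +1, the complex ion is [Au...].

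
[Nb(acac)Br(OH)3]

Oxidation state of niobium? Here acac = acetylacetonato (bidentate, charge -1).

+5

No counter-ion: the bracketed complex is neutral.
Ligand charges: 1×acac = -1; 3×OH = -3; 1×Br = -1; sum -5.
Nb + (-5) = 0 ⇒ Nb is +5.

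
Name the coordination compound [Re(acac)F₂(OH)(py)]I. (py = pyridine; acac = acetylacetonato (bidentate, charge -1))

(acetylacetonato)difluorohydroxo(pyridine)rhenium(V) iodide

The 1 iodide counter-ion carries a total charge of -1, so each complex ion is 1+.
Ligand charges: 1×pyridine (neutral), 1×acetylacetonato (-1 each), 2×fluoro (-1 each), 1×hydroxo (-1 each); total -4. So Re + (-4) = 1+, giving Re = +5.
Ligands are named alphabetically: acetylacetonato before fluoro before hydroxo before pyridine.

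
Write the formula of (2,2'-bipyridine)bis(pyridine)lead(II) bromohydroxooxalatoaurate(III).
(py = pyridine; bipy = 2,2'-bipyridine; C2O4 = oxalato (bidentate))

[Pb(bipy)(py)2][AuBr(C2O4)(OH)]2

Cation [Pb…]: ligand charges 0, Pb(II) ⇒ ion charge 2+.
Anion [Au…]: ligand charges -4, Au(III) ⇒ ion charge 1−.
One 2+ cation requires 2 of the 1− anion.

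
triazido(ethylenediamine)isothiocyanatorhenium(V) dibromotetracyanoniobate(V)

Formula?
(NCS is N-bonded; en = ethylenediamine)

Cation [Re…]: ligand charges -4, Re(V) ⇒ ion charge 1+.
Anion [Nb…]: ligand charges -6, Nb(V) ⇒ ion charge 1−.
One 1+ cation balances one 1− anion.

[Re(en)(N3)3(NCS)][NbBr2(CN)4]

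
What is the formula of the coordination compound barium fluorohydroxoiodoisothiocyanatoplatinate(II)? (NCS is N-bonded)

Ligands: 1 fluoro (F, -1), 1 iodo (I, -1), 1 isothiocyanato (NCS, -1), 1 hydroxo (OH, -1). Ligand charge sum = -4.
With Pt in oxidation state +2, the complex ion is [Pt...]^2−.
Charge balance with barium (+2) requires 1 complex ion per 1 barium.

Ba[PtFI(NCS)(OH)]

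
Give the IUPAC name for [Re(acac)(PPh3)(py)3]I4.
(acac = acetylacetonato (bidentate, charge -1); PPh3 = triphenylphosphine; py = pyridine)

The 4 iodide counter-ions carry a total charge of -4, so each complex ion is 4+.
Ligand charges: 1×acetylacetonato (-1 each), 1×triphenylphosphine (neutral), 3×pyridine (neutral); total -1. So Re + (-1) = 4+, giving Re = +5.
Ligands are named alphabetically: acetylacetonato before pyridine before triphenylphosphine.

(acetylacetonato)tris(pyridine)(triphenylphosphine)rhenium(V) iodide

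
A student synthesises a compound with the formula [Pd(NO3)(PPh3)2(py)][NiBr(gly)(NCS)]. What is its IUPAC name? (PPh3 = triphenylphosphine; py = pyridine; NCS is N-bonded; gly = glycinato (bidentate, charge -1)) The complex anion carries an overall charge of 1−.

The complex anion is given as 1−; its ligand charges sum to -3, so Ni = +2.
A 1:1 salt means the cation carries the equal and opposite charge, 1+.
Cation: ligand charges sum to -1; for the ion to be 1+, Pd = +2.

nitrato(pyridine)bis(triphenylphosphine)palladium(II) bromo(glycinato)isothiocyanatonickelate(II)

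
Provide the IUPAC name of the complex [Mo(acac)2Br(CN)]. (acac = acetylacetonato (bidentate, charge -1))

There is no counter-ion, so the complex is neutral overall.
Ligand charges: 1×bromo (-1 each), 2×acetylacetonato (-1 each), 1×cyano (-1 each); total -4. So Mo + (-4) = 0, giving Mo = +4.
Ligands are named alphabetically: acetylacetonato before bromo before cyano.

bis(acetylacetonato)bromocyanomolybdenum(IV)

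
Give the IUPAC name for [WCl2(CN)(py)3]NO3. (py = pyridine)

dichlorocyanotris(pyridine)tungsten(IV) nitrate

The 1 nitrate counter-ion carries a total charge of -1, so each complex ion is 1+.
Ligand charges: 3×pyridine (neutral), 2×chloro (-1 each), 1×cyano (-1 each); total -3. So W + (-3) = 1+, giving W = +4.
Ligands are named alphabetically: chloro before cyano before pyridine.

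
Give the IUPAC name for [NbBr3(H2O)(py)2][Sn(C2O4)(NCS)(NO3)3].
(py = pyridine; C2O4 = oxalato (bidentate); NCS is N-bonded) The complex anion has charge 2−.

The complex anion is given as 2−; its ligand charges sum to -6, so Sn = +4.
A 1:1 salt means the cation carries the equal and opposite charge, 2+.
Cation: ligand charges sum to -3; for the ion to be 2+, Nb = +5.

aquatribromobis(pyridine)niobium(V) isothiocyanatotrinitratooxalatostannate(IV)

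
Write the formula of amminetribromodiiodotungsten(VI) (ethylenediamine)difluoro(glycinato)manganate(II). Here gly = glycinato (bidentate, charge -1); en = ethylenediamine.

Cation [W…]: ligand charges -5, W(VI) ⇒ ion charge 1+.
Anion [Mn…]: ligand charges -3, Mn(II) ⇒ ion charge 1−.

[WBr3I2(NH3)][Mn(en)F2(gly)]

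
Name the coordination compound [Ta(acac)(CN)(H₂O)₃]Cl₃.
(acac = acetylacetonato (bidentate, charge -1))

(acetylacetonato)triaquacyanotantalum(V) chloride

The 3 chloride counter-ions carry a total charge of -3, so each complex ion is 3+.
Ligand charges: 1×cyano (-1 each), 3×aqua (neutral), 1×acetylacetonato (-1 each); total -2. So Ta + (-2) = 3+, giving Ta = +5.
Ligands are named alphabetically: acetylacetonato before aqua before cyano.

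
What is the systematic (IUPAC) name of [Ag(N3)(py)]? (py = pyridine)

There is no counter-ion, so the complex is neutral overall.
Ligand charges: 1×pyridine (neutral), 1×azido (-1 each); total -1. So Ag + (-1) = 0, giving Ag = +1.
Ligands are named alphabetically: azido before pyridine.

azido(pyridine)silver(I)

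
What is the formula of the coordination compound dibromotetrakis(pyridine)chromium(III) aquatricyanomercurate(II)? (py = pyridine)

Cation [Cr…]: ligand charges -2, Cr(III) ⇒ ion charge 1+.
Anion [Hg…]: ligand charges -3, Hg(II) ⇒ ion charge 1−.
One 1+ cation balances one 1− anion.

[CrBr2(py)4][Hg(CN)3(H2O)]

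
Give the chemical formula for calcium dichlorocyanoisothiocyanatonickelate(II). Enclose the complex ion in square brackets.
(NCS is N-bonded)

Ligands: 2 chloro (Cl, -1), 1 cyano (CN, -1), 1 isothiocyanato (NCS, -1). Ligand charge sum = -4.
With Ni in oxidation state +2, the complex ion is [Ni...]^2−.
Charge balance with calcium (+2) requires 1 complex ion per 1 calcium.

Ca[NiCl2(CN)(NCS)]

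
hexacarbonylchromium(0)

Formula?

Ligands: 6 carbonyl (CO, neutral). Ligand charge sum = 0.
With Cr in oxidation state 0, the complex ion is [Cr...].

[Cr(CO)6]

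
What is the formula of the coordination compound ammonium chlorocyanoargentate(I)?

NH4[AgCl(CN)]

Ligands: 1 cyano (CN, -1), 1 chloro (Cl, -1). Ligand charge sum = -2.
Charge balance with ammonium (+1) requires 1 complex ion per 1 ammonium.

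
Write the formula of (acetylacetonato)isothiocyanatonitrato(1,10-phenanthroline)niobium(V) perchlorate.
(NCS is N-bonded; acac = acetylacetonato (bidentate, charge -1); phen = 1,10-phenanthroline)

[Nb(acac)(NCS)(NO3)(phen)](ClO4)2

Ligands: 1 nitrato (NO3, -1), 1 isothiocyanato (NCS, -1), 1 acetylacetonato (acac, -1), 1 1,10-phenanthroline (phen, neutral). Ligand charge sum = -3.
Charge balance with perchlorate (-1) requires 1 complex ion per 2 perchlorate.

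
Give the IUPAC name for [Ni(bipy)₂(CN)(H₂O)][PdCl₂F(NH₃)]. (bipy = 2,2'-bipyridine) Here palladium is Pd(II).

aquabis(2,2'-bipyridine)cyanonickel(II) amminedichlorofluoropalladate(II)

Both ions are complex: the cation is named first with the plain metal name, the anion second with the -ate form; each ion's ligands are alphabetised independently.
Pd is given as +2; the anion's ligand charges sum to -3, so the complex anion is 1−.
A 1:1 salt means the cation carries the equal and opposite charge, 1+.
Cation: ligand charges sum to -1; for the ion to be 1+, Ni = +2.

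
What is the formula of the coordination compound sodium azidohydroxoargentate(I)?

Na[Ag(N3)(OH)]

Ligands: 1 hydroxo (OH, -1), 1 azido (N3, -1). Ligand charge sum = -2.
Charge balance with sodium (+1) requires 1 complex ion per 1 sodium.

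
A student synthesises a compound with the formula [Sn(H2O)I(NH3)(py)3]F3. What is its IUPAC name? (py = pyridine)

The 3 fluoride counter-ions carry a total charge of -3, so each complex ion is 3+.
Ligand charges: 1×iodo (-1 each), 1×ammine (neutral), 1×aqua (neutral), 3×pyridine (neutral); total -1. So Sn + (-1) = 3+, giving Sn = +4.
Ligands are named alphabetically: ammine before aqua before iodo before pyridine.

ammineaquaiodotris(pyridine)tin(IV) fluoride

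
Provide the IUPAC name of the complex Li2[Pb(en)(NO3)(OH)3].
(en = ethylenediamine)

lithium (ethylenediamine)trihydroxonitratoplumbate(II)

The 2 lithium counter-ions carry a total charge of +2, so each complex ion is 2−.
Ligand charges: 3×hydroxo (-1 each), 1×nitrato (-1 each), 1×ethylenediamine (neutral); total -4. So Pb + (-4) = 2−, giving Pb = +2.
Ligands are named alphabetically: ethylenediamine before hydroxo before nitrato.
The complex ion is anionic, so lead takes the -ate form plumbate(II).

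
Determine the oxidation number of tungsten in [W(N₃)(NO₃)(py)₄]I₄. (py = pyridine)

4 iodide outside the brackets (-1 each) → the complex ion is 4+.
Ligand charges: 1×N3 = -1; 1×NO3 = -1; 4×py neutral; sum -2.
W + (-2) = 4+ ⇒ W is +6.

+6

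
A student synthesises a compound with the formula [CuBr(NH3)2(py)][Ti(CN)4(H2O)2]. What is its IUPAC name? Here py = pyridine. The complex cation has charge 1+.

diamminebromo(pyridine)copper(II) diaquatetracyanotitanate(III)

Both ions are complex: the cation is named first with the plain metal name, the anion second with the -ate form; each ion's ligands are alphabetised independently.
The complex cation is given as 1+; its ligand charges sum to -1, so Cu = +2.
A 1:1 salt means the anion carries the equal and opposite charge, 1−.
Anion: ligand charges sum to -4; for the ion to be 1−, Ti = +3.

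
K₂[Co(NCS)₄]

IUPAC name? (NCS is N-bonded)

potassium tetraisothiocyanatocobaltate(II)

The 2 potassium counter-ions carry a total charge of +2, so each complex ion is 2−.
Ligand charges: 4×isothiocyanato (-1 each); total -4. So Co + (-4) = 2−, giving Co = +2.
The complex ion is anionic, so cobalt takes the -ate form cobaltate(II).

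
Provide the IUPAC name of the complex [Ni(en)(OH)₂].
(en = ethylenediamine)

There is no counter-ion, so the complex is neutral overall.
Ligand charges: 2×hydroxo (-1 each), 1×ethylenediamine (neutral); total -2. So Ni + (-2) = 0, giving Ni = +2.
Ligands are named alphabetically: ethylenediamine before hydroxo.

(ethylenediamine)dihydroxonickel(II)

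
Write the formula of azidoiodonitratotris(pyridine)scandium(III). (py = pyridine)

Ligands: 1 iodo (I, -1), 1 azido (N3, -1), 3 pyridine (py, neutral), 1 nitrato (NO3, -1). Ligand charge sum = -3.
With Sc in oxidation state +3, the complex ion is [Sc...].

[ScI(N3)(NO3)(py)3]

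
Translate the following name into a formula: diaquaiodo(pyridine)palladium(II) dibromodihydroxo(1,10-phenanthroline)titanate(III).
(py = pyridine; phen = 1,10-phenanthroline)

Cation [Pd…]: ligand charges -1, Pd(II) ⇒ ion charge 1+.
Anion [Ti…]: ligand charges -4, Ti(III) ⇒ ion charge 1−.
One 1+ cation balances one 1− anion.

[Pd(H2O)2I(py)][TiBr2(OH)2(phen)]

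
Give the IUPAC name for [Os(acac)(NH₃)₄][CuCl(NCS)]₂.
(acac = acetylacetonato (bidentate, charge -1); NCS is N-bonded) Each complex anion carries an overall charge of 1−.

(acetylacetonato)tetraammineosmium(III) chloroisothiocyanatocuprate(I)

Both ions are complex: the cation is named first with the plain metal name, the anion second with the -ate form; each ion's ligands are alphabetised independently.
The complex anion is given as 1−; its ligand charges sum to -2, so Cu = +1.
With 2 anions per cation, the cation must be 2×1 = 2+.
Cation: ligand charges sum to -1; for the ion to be 2+, Os = +3.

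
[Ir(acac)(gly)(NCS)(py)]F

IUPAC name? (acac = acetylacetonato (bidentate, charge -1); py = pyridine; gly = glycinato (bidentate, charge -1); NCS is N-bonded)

(acetylacetonato)(glycinato)isothiocyanato(pyridine)iridium(IV) fluoride

The 1 fluoride counter-ion carries a total charge of -1, so each complex ion is 1+.
Ligand charges: 1×acetylacetonato (-1 each), 1×pyridine (neutral), 1×glycinato (-1 each), 1×isothiocyanato (-1 each); total -3. So Ir + (-3) = 1+, giving Ir = +4.
Ligands are named alphabetically: acetylacetonato before glycinato before isothiocyanato before pyridine.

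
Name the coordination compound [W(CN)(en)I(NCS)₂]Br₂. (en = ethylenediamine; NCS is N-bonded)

cyano(ethylenediamine)iododiisothiocyanatotungsten(VI) bromide

The 2 bromide counter-ions carry a total charge of -2, so each complex ion is 2+.
Ligand charges: 1×cyano (-1 each), 1×ethylenediamine (neutral), 2×isothiocyanato (-1 each), 1×iodo (-1 each); total -4. So W + (-4) = 2+, giving W = +6.
Ligands are named alphabetically: cyano before ethylenediamine before iodo before isothiocyanato.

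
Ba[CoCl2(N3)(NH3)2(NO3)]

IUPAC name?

The 1 barium counter-ion carries a total charge of +2, so each complex ion is 2−.
Ligand charges: 2×chloro (-1 each), 1×azido (-1 each), 2×ammine (neutral), 1×nitrato (-1 each); total -4. So Co + (-4) = 2−, giving Co = +2.
The complex ion is anionic, so cobalt takes the -ate form cobaltate(II).

barium diammineazidodichloronitratocobaltate(II)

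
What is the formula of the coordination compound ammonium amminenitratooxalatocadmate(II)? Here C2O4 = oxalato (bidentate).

Ligands: 1 ammine (NH3, neutral), 1 oxalato (C2O4, -2), 1 nitrato (NO3, -1). Ligand charge sum = -3.
With Cd in oxidation state +2, the complex ion is [Cd...]^1−.
Charge balance with ammonium (+1) requires 1 complex ion per 1 ammonium.

NH4[Cd(C2O4)(NH3)(NO3)]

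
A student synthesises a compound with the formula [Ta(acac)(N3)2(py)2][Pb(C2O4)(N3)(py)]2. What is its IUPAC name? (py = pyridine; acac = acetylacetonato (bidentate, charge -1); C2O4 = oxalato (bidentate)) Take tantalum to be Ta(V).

(acetylacetonato)diazidobis(pyridine)tantalum(V) azidooxalato(pyridine)plumbate(II)

Both ions are complex: the cation is named first with the plain metal name, the anion second with the -ate form; each ion's ligands are alphabetised independently.
Ta is given as +5; the cation's ligand charges sum to -3, so the complex cation is 2+.
With 2 anions per cation, each anion must be 2/2 = 1−.
Anion: ligand charges sum to -3; for the ion to be 1−, Pb = +2.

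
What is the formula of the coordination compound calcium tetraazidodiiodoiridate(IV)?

Ligands: 4 azido (N3, -1), 2 iodo (I, -1). Ligand charge sum = -6.
With Ir in oxidation state +4, the complex ion is [Ir...]^2−.
Charge balance with calcium (+2) requires 1 complex ion per 1 calcium.

Ca[IrI2(N3)4]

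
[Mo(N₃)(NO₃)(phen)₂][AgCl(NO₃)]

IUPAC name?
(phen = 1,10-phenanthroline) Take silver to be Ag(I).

azidonitratobis(1,10-phenanthroline)molybdenum(III) chloronitratoargentate(I)

Both ions are complex: the cation is named first with the plain metal name, the anion second with the -ate form; each ion's ligands are alphabetised independently.
Ag is given as +1; the anion's ligand charges sum to -2, so the complex anion is 1−.
A 1:1 salt means the cation carries the equal and opposite charge, 1+.
Cation: ligand charges sum to -2; for the ion to be 1+, Mo = +3.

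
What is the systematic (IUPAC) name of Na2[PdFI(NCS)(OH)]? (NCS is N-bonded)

sodium fluorohydroxoiodoisothiocyanatopalladate(II)

The 2 sodium counter-ions carry a total charge of +2, so each complex ion is 2−.
Ligand charges: 1×isothiocyanato (-1 each), 1×fluoro (-1 each), 1×iodo (-1 each), 1×hydroxo (-1 each); total -4. So Pd + (-4) = 2−, giving Pd = +2.
The complex ion is anionic, so palladium takes the -ate form palladate(II).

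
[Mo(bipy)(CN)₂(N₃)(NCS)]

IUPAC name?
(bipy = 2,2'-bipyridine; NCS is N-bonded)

There is no counter-ion, so the complex is neutral overall.
Ligand charges: 1×2,2'-bipyridine (neutral), 1×azido (-1 each), 2×cyano (-1 each), 1×isothiocyanato (-1 each); total -4. So Mo + (-4) = 0, giving Mo = +4.
Ligands are named alphabetically: azido before bipyridine before cyano before isothiocyanato.

azido(2,2'-bipyridine)dicyanoisothiocyanatomolybdenum(IV)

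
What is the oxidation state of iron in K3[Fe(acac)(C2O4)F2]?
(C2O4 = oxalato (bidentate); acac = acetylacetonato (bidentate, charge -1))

3 potassium outside the brackets (+1 each) → the complex ion is 3−.
Ligand charges: 1×C2O4 = -2; 2×F = -2; 1×acac = -1; sum -5.
Fe + (-5) = 3− ⇒ Fe is +2.

+2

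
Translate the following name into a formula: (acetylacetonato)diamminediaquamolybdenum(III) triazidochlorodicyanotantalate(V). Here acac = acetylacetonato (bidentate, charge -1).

[Mo(acac)(H2O)2(NH3)2][TaCl(CN)2(N3)3]2

Cation [Mo…]: ligand charges -1, Mo(III) ⇒ ion charge 2+.
Anion [Ta…]: ligand charges -6, Ta(V) ⇒ ion charge 1−.
One 2+ cation requires 2 of the 1− anion.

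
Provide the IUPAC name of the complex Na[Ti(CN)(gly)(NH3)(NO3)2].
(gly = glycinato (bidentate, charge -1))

sodium amminecyano(glycinato)dinitratotitanate(III)

The 1 sodium counter-ion carries a total charge of +1, so each complex ion is 1−.
Ligand charges: 1×glycinato (-1 each), 1×ammine (neutral), 1×cyano (-1 each), 2×nitrato (-1 each); total -4. So Ti + (-4) = 1−, giving Ti = +3.
The complex ion is anionic, so titanium takes the -ate form titanate(III).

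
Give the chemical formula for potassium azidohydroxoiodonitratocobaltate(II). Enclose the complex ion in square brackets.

K2[CoI(N3)(NO3)(OH)]

Ligands: 1 iodo (I, -1), 1 nitrato (NO3, -1), 1 hydroxo (OH, -1), 1 azido (N3, -1). Ligand charge sum = -4.
With Co in oxidation state +2, the complex ion is [Co...]^2−.
Charge balance with potassium (+1) requires 1 complex ion per 2 potassium.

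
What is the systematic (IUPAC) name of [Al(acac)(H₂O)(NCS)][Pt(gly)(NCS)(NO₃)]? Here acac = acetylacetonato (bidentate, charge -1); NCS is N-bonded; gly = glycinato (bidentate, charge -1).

(acetylacetonato)aquaisothiocyanatoaluminium(III) (glycinato)isothiocyanatonitratoplatinate(II)

Aluminium is always +3 in its complexes; the cation's ligand charges sum to -2, so the complex cation is 1+.
A 1:1 salt means the anion carries the equal and opposite charge, 1−.
Anion: ligand charges sum to -3; for the ion to be 1−, Pt = +2.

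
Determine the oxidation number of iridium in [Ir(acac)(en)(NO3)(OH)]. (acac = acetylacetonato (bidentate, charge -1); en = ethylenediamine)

+3

No counter-ion: the bracketed complex is neutral.
Ligand charges: 1×acac = -1; 1×NO3 = -1; 1×OH = -1; 1×en neutral; sum -3.
Ir + (-3) = 0 ⇒ Ir is +3.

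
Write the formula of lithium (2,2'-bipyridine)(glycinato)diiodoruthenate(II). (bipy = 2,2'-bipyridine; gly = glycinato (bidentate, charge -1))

Ligands: 1 2,2'-bipyridine (bipy, neutral), 2 iodo (I, -1), 1 glycinato (gly, -1). Ligand charge sum = -3.
Charge balance with lithium (+1) requires 1 complex ion per 1 lithium.

Li[Ru(bipy)(gly)I2]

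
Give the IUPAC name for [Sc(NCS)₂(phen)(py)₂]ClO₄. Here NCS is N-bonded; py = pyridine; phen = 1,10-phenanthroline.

diisothiocyanato(1,10-phenanthroline)bis(pyridine)scandium(III) perchlorate

The 1 perchlorate counter-ion carries a total charge of -1, so each complex ion is 1+.
Ligand charges: 2×isothiocyanato (-1 each), 2×pyridine (neutral), 1×1,10-phenanthroline (neutral); total -2. So Sc + (-2) = 1+, giving Sc = +3.
Ligands are named alphabetically: isothiocyanato before phenanthroline before pyridine.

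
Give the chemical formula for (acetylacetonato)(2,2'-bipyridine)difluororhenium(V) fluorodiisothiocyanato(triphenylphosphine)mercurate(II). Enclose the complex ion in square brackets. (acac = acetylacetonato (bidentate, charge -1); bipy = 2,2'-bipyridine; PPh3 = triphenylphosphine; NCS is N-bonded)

Cation [Re…]: ligand charges -3, Re(V) ⇒ ion charge 2+.
Anion [Hg…]: ligand charges -3, Hg(II) ⇒ ion charge 1−.
One 2+ cation requires 2 of the 1− anion.

[Re(acac)(bipy)F2][HgF(NCS)2(PPh3)]2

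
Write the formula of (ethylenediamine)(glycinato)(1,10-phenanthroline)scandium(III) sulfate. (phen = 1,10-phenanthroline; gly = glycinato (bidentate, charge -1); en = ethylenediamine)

[Sc(en)(gly)(phen)]SO4

Ligands: 1 1,10-phenanthroline (phen, neutral), 1 glycinato (gly, -1), 1 ethylenediamine (en, neutral). Ligand charge sum = -1.
With Sc in oxidation state +3, the complex ion is [Sc...]^2+.
Charge balance with sulfate (-2) requires 1 complex ion per 1 sulfate.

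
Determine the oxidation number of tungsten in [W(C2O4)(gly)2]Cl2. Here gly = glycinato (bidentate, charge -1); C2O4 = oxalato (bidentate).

+6

2 chloride outside the brackets (-1 each) → the complex ion is 2+.
Ligand charges: 2×gly = -2; 1×C2O4 = -2; sum -4.
W + (-4) = 2+ ⇒ W is +6.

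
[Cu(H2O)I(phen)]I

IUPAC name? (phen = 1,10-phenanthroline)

aquaiodo(1,10-phenanthroline)copper(II) iodide

The 1 iodide counter-ion carries a total charge of -1, so each complex ion is 1+.
Ligand charges: 1×aqua (neutral), 1×iodo (-1 each), 1×1,10-phenanthroline (neutral); total -1. So Cu + (-1) = 1+, giving Cu = +2.
Ligands are named alphabetically: aqua before iodo before phenanthroline.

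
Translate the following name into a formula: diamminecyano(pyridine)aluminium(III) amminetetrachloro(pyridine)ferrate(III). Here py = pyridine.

Cation [Al…]: ligand charges -1, Al(III) ⇒ ion charge 2+.
Anion [Fe…]: ligand charges -4, Fe(III) ⇒ ion charge 1−.

[Al(CN)(NH3)2(py)][FeCl4(NH3)(py)]2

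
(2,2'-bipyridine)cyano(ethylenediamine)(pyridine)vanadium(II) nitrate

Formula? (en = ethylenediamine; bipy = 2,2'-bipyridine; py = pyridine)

[V(bipy)(CN)(en)(py)]NO3

Ligands: 1 cyano (CN, -1), 1 ethylenediamine (en, neutral), 1 2,2'-bipyridine (bipy, neutral), 1 pyridine (py, neutral). Ligand charge sum = -1.
With V in oxidation state +2, the complex ion is [V...]^1+.
Charge balance with nitrate (-1) requires 1 complex ion per 1 nitrate.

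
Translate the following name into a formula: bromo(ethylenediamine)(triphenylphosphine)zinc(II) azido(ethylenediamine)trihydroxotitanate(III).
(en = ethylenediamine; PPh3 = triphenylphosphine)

[ZnBr(en)(PPh3)][Ti(en)(N3)(OH)3]

Cation [Zn…]: ligand charges -1, Zn(II) ⇒ ion charge 1+.
Anion [Ti…]: ligand charges -4, Ti(III) ⇒ ion charge 1−.
One 1+ cation balances one 1− anion.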